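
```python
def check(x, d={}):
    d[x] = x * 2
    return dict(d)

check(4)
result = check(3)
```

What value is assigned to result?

Step 1: Mutable default dict is shared across calls.
Step 2: First call adds 4: 8. Second call adds 3: 6.
Step 3: result = {4: 8, 3: 6}

The answer is {4: 8, 3: 6}.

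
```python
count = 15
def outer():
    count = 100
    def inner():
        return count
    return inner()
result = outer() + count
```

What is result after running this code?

Step 1: Global count = 15. outer() shadows with count = 100.
Step 2: inner() returns enclosing count = 100. outer() = 100.
Step 3: result = 100 + global count (15) = 115

The answer is 115.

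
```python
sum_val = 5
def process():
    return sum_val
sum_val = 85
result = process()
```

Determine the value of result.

Step 1: sum_val is first set to 5, then reassigned to 85.
Step 2: process() is called after the reassignment, so it looks up the current global sum_val = 85.
Step 3: result = 85

The answer is 85.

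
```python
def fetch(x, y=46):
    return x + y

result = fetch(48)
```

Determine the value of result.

Step 1: fetch(48) uses default y = 46.
Step 2: Returns 48 + 46 = 94.
Step 3: result = 94

The answer is 94.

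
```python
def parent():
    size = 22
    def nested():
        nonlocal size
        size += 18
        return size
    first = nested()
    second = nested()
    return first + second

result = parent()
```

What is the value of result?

Step 1: size starts at 22.
Step 2: First call: size = 22 + 18 = 40, returns 40.
Step 3: Second call: size = 40 + 18 = 58, returns 58.
Step 4: result = 40 + 58 = 98

The answer is 98.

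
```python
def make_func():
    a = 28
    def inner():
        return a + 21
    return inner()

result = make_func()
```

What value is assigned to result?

Step 1: make_func() defines a = 28.
Step 2: inner() reads a = 28 from enclosing scope, returns 28 + 21 = 49.
Step 3: result = 49

The answer is 49.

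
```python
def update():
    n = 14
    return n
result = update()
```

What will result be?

Step 1: update() defines n = 14 in its local scope.
Step 2: return n finds the local variable n = 14.
Step 3: result = 14

The answer is 14.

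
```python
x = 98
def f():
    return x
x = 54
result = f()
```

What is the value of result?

Step 1: x is first set to 98, then reassigned to 54.
Step 2: f() is called after the reassignment, so it looks up the current global x = 54.
Step 3: result = 54

The answer is 54.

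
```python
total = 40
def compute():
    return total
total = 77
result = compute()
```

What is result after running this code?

Step 1: total is first set to 40, then reassigned to 77.
Step 2: compute() is called after the reassignment, so it looks up the current global total = 77.
Step 3: result = 77

The answer is 77.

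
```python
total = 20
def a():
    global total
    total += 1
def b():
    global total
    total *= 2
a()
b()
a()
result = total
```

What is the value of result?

Step 1: total = 20.
Step 2: a(): total = 20 + 1 = 21.
Step 3: b(): total = 21 * 2 = 42.
Step 4: a(): total = 42 + 1 = 43

The answer is 43.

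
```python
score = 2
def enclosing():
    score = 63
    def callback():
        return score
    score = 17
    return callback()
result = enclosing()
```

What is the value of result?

Step 1: enclosing() sets score = 63, then later score = 17.
Step 2: callback() is called after score is reassigned to 17. Closures capture variables by reference, not by value.
Step 3: result = 17

The answer is 17.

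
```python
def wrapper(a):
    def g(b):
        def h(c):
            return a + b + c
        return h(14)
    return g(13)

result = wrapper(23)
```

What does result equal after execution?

Step 1: a = 23, b = 13, c = 14 across three nested scopes.
Step 2: h() accesses all three via LEGB rule.
Step 3: result = 23 + 13 + 14 = 50

The answer is 50.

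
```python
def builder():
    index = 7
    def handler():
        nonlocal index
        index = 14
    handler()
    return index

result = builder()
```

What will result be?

Step 1: builder() sets index = 7.
Step 2: handler() uses nonlocal to reassign index = 14.
Step 3: result = 14

The answer is 14.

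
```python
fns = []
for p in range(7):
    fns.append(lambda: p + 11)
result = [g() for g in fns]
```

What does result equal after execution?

Step 1: All lambdas capture p by reference. After the loop, p = 6.
Step 2: Each call returns 6 + 11 = 17.
Step 3: result = [17, 17, 17, 17, 17, 17, 17]

The answer is [17, 17, 17, 17, 17, 17, 17].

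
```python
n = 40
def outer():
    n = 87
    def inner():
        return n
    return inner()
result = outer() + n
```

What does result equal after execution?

Step 1: Global n = 40. outer() shadows with n = 87.
Step 2: inner() returns enclosing n = 87. outer() = 87.
Step 3: result = 87 + global n (40) = 127

The answer is 127.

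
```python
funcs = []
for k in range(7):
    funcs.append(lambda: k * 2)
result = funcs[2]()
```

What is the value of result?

Step 1: All lambdas reference the same variable k (late binding).
Step 2: After the loop, k = 6. Every lambda returns k * 2.
Step 3: funcs[2]() = 6 * 2 = 12

The answer is 12.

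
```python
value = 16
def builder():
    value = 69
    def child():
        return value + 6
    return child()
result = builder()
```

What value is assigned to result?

Step 1: builder() shadows global value with value = 69.
Step 2: child() finds value = 69 in enclosing scope, computes 69 + 6 = 75.
Step 3: result = 75

The answer is 75.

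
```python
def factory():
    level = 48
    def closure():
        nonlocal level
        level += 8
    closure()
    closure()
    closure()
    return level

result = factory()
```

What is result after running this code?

Step 1: level starts at 48.
Step 2: closure() is called 3 times, each adding 8.
Step 3: level = 48 + 8 * 3 = 72

The answer is 72.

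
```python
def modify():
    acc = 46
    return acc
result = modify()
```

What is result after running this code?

Step 1: modify() defines acc = 46 in its local scope.
Step 2: return acc finds the local variable acc = 46.
Step 3: result = 46

The answer is 46.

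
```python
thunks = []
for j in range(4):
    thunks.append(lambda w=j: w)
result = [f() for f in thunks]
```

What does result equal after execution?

Step 1: Default arg w=j captures j at each iteration.
Step 2: Each lambda has its own default: 0, 1, ..., 3.
Step 3: result = [0, 1, 2, 3]

The answer is [0, 1, 2, 3].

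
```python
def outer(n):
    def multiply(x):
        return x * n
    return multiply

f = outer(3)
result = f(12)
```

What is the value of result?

Step 1: outer(3) returns multiply closure with n = 3.
Step 2: f(12) computes 12 * 3 = 36.
Step 3: result = 36

The answer is 36.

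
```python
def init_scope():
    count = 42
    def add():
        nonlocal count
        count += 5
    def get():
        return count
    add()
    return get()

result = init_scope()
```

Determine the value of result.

Step 1: count = 42. add() modifies it via nonlocal, get() reads it.
Step 2: add() makes count = 42 + 5 = 47.
Step 3: get() returns 47. result = 47

The answer is 47.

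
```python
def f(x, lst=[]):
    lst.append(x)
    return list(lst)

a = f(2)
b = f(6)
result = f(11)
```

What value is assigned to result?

Step 1: Default list is shared. list() creates copies for return values.
Step 2: Internal list grows: [2] -> [2, 6] -> [2, 6, 11].
Step 3: result = [2, 6, 11]

The answer is [2, 6, 11].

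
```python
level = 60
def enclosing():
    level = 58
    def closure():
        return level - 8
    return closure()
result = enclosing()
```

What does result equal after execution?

Step 1: enclosing() shadows global level with level = 58.
Step 2: closure() finds level = 58 in enclosing scope, computes 58 - 8 = 50.
Step 3: result = 50

The answer is 50.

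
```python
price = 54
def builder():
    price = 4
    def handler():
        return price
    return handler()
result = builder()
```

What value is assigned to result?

Step 1: price = 54 globally, but builder() defines price = 4 locally.
Step 2: handler() looks up price. Not in local scope, so checks enclosing scope (builder) and finds price = 4.
Step 3: result = 4

The answer is 4.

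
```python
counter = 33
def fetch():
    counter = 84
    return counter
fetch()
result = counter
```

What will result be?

Step 1: counter = 33 globally.
Step 2: fetch() creates a LOCAL counter = 84 (no global keyword!).
Step 3: The global counter is unchanged. result = 33

The answer is 33.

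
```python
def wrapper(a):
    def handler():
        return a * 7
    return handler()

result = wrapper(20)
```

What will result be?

Step 1: wrapper(20) binds parameter a = 20.
Step 2: handler() accesses a = 20 from enclosing scope.
Step 3: result = 20 * 7 = 140

The answer is 140.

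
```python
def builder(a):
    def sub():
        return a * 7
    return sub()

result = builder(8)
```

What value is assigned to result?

Step 1: builder(8) binds parameter a = 8.
Step 2: sub() accesses a = 8 from enclosing scope.
Step 3: result = 8 * 7 = 56

The answer is 56.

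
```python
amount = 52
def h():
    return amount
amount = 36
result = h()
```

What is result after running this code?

Step 1: amount is first set to 52, then reassigned to 36.
Step 2: h() is called after the reassignment, so it looks up the current global amount = 36.
Step 3: result = 36

The answer is 36.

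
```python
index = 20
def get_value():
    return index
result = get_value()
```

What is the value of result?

Step 1: index = 20 is defined in the global scope.
Step 2: get_value() looks up index. No local index exists, so Python checks the global scope via LEGB rule and finds index = 20.
Step 3: result = 20

The answer is 20.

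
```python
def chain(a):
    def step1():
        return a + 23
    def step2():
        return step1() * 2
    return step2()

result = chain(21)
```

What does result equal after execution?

Step 1: chain(21) captures a = 21.
Step 2: step2() calls step1() which returns 21 + 23 = 44.
Step 3: step2() returns 44 * 2 = 88

The answer is 88.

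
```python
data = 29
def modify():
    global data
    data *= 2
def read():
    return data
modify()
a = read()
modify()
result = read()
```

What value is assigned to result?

Step 1: data = 29.
Step 2: First modify(): data = 29 * 2 = 58.
Step 3: Second modify(): data = 58 * 2 = 116.
Step 4: read() returns 116

The answer is 116.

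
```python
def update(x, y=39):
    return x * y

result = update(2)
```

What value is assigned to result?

Step 1: update(2) uses default y = 39.
Step 2: Returns 2 * 39 = 78.
Step 3: result = 78

The answer is 78.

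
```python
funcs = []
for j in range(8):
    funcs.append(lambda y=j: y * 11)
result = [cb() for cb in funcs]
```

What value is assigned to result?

Step 1: Default arg y=j captures j at each iteration.
Step 2: funcs[k] has y defaulting to k, returns k * 11.
Step 3: result = [0, 11, 22, 33, 44, 55, 66, 77]

The answer is [0, 11, 22, 33, 44, 55, 66, 77].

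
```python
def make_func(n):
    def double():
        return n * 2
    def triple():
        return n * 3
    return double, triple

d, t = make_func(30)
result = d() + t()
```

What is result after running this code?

Step 1: Both closures capture the same n = 30.
Step 2: d() = 30 * 2 = 60, t() = 30 * 3 = 90.
Step 3: result = 60 + 90 = 150

The answer is 150.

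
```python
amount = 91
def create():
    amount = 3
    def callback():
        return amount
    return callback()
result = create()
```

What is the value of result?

Step 1: amount = 91 globally, but create() defines amount = 3 locally.
Step 2: callback() looks up amount. Not in local scope, so checks enclosing scope (create) and finds amount = 3.
Step 3: result = 3

The answer is 3.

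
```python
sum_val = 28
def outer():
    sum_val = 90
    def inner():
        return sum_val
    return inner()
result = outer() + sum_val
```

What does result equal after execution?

Step 1: Global sum_val = 28. outer() shadows with sum_val = 90.
Step 2: inner() returns enclosing sum_val = 90. outer() = 90.
Step 3: result = 90 + global sum_val (28) = 118

The answer is 118.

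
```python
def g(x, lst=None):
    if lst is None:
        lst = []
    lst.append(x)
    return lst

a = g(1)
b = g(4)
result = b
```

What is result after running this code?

Step 1: None default with guard creates a NEW list each call.
Step 2: a = [1] (fresh list). b = [4] (another fresh list).
Step 3: result = [4] (this is the fix for mutable default)

The answer is [4].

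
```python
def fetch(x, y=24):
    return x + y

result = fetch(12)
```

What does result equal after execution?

Step 1: fetch(12) uses default y = 24.
Step 2: Returns 12 + 24 = 36.
Step 3: result = 36

The answer is 36.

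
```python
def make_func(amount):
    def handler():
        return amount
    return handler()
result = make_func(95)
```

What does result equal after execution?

Step 1: make_func(95) binds parameter amount = 95.
Step 2: handler() looks up amount in enclosing scope and finds the parameter amount = 95.
Step 3: result = 95

The answer is 95.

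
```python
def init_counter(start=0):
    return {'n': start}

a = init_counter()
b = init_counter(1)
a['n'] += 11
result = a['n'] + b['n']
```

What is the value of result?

Step 1: init_counter() returns a new dict each call (immutable default 0).
Step 2: a = {'n': 0}, b = {'n': 1}.
Step 3: a['n'] += 11 = 11. result = 11 + 1 = 12

The answer is 12.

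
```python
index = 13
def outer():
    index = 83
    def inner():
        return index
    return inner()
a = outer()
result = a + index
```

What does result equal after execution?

Step 1: outer() has local index = 83. inner() reads from enclosing.
Step 2: outer() returns 83. Global index = 13 unchanged.
Step 3: result = 83 + 13 = 96

The answer is 96.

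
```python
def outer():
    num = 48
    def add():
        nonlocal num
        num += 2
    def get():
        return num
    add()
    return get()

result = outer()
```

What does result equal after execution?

Step 1: num = 48. add() modifies it via nonlocal, get() reads it.
Step 2: add() makes num = 48 + 2 = 50.
Step 3: get() returns 50. result = 50

The answer is 50.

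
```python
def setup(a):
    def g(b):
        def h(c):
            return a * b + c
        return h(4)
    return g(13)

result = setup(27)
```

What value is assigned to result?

Step 1: a = 27, b = 13, c = 4.
Step 2: h() computes a * b + c = 27 * 13 + 4 = 355.
Step 3: result = 355

The answer is 355.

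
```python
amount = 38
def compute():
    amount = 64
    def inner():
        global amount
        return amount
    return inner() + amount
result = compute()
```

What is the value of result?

Step 1: Global amount = 38. compute() shadows with local amount = 64.
Step 2: inner() uses global keyword, so inner() returns global amount = 38.
Step 3: compute() returns 38 + 64 = 102

The answer is 102.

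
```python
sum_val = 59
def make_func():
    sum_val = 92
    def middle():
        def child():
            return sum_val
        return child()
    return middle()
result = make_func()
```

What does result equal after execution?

Step 1: make_func() defines sum_val = 92. middle() and child() have no local sum_val.
Step 2: child() checks local (none), enclosing middle() (none), enclosing make_func() and finds sum_val = 92.
Step 3: result = 92

The answer is 92.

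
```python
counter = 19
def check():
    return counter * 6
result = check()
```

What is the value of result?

Step 1: counter = 19 is defined globally.
Step 2: check() looks up counter from global scope = 19, then computes 19 * 6 = 114.
Step 3: result = 114

The answer is 114.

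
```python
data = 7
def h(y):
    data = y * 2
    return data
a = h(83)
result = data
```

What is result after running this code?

Step 1: Global data = 7.
Step 2: h(83) creates local data = 83 * 2 = 166.
Step 3: Global data unchanged because no global keyword. result = 7

The answer is 7.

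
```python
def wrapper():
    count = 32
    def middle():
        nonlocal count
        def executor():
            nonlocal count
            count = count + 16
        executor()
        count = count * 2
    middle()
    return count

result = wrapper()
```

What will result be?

Step 1: count = 32.
Step 2: executor() adds 16: count = 32 + 16 = 48.
Step 3: middle() doubles: count = 48 * 2 = 96.
Step 4: result = 96

The answer is 96.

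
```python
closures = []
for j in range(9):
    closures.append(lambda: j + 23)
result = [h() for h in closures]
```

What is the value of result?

Step 1: All lambdas capture j by reference. After the loop, j = 8.
Step 2: Each call returns 8 + 23 = 31.
Step 3: result = [31, 31, 31, 31, 31, 31, 31, 31, 31]

The answer is [31, 31, 31, 31, 31, 31, 31, 31, 31].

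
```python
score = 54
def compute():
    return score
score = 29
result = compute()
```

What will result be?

Step 1: score is first set to 54, then reassigned to 29.
Step 2: compute() is called after the reassignment, so it looks up the current global score = 29.
Step 3: result = 29

The answer is 29.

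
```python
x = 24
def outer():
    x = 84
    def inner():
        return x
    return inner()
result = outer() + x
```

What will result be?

Step 1: Global x = 24. outer() shadows with x = 84.
Step 2: inner() returns enclosing x = 84. outer() = 84.
Step 3: result = 84 + global x (24) = 108

The answer is 108.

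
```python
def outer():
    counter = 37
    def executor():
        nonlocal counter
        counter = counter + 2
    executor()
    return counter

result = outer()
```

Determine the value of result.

Step 1: outer() sets counter = 37.
Step 2: executor() uses nonlocal to modify counter in outer's scope: counter = 37 + 2 = 39.
Step 3: outer() returns the modified counter = 39

The answer is 39.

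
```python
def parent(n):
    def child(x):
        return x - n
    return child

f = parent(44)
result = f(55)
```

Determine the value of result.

Step 1: parent(44) creates a closure capturing n = 44.
Step 2: f(55) computes 55 - 44 = 11.
Step 3: result = 11

The answer is 11.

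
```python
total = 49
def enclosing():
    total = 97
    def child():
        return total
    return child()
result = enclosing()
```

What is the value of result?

Step 1: total = 49 globally, but enclosing() defines total = 97 locally.
Step 2: child() looks up total. Not in local scope, so checks enclosing scope (enclosing) and finds total = 97.
Step 3: result = 97

The answer is 97.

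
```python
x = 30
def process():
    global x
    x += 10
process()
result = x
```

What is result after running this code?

Step 1: x = 30 globally.
Step 2: process() modifies global x: x += 10 = 40.
Step 3: result = 40

The answer is 40.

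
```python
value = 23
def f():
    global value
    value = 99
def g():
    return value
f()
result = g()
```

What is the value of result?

Step 1: value = 23.
Step 2: f() sets global value = 99.
Step 3: g() reads global value = 99. result = 99

The answer is 99.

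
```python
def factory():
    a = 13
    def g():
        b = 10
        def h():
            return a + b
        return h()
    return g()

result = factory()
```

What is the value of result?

Step 1: factory() defines a = 13. g() defines b = 10.
Step 2: h() accesses both from enclosing scopes: a = 13, b = 10.
Step 3: result = 13 + 10 = 23

The answer is 23.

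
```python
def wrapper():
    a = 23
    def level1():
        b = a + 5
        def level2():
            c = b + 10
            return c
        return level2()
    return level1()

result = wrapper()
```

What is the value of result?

Step 1: a = 23. b = a + 5 = 28.
Step 2: c = b + 10 = 28 + 10 = 38.
Step 3: result = 38

The answer is 38.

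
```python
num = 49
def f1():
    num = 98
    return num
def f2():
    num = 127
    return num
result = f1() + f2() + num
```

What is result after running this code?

Step 1: Each function shadows global num with its own local.
Step 2: f1() returns 98, f2() returns 127.
Step 3: Global num = 49 is unchanged. result = 98 + 127 + 49 = 274

The answer is 274.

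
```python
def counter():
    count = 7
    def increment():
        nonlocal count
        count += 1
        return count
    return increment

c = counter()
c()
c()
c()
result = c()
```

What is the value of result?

Step 1: counter() creates closure with count = 7.
Step 2: Each c() call increments count via nonlocal. After 4 calls: 7 + 4 = 11.
Step 3: result = 11

The answer is 11.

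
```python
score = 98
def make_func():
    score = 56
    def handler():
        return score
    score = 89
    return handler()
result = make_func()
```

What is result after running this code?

Step 1: make_func() sets score = 56, then later score = 89.
Step 2: handler() is called after score is reassigned to 89. Closures capture variables by reference, not by value.
Step 3: result = 89

The answer is 89.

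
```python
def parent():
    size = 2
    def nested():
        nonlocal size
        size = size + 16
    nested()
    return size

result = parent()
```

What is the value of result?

Step 1: parent() sets size = 2.
Step 2: nested() uses nonlocal to modify size in parent's scope: size = 2 + 16 = 18.
Step 3: parent() returns the modified size = 18

The answer is 18.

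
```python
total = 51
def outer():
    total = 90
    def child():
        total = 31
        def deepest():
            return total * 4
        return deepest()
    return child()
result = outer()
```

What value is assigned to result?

Step 1: deepest() looks up total through LEGB: not local, finds total = 31 in enclosing child().
Step 2: Returns 31 * 4 = 124.
Step 3: result = 124

The answer is 124.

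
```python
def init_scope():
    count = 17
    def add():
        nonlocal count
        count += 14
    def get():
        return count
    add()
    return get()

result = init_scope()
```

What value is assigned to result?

Step 1: count = 17. add() modifies it via nonlocal, get() reads it.
Step 2: add() makes count = 17 + 14 = 31.
Step 3: get() returns 31. result = 31

The answer is 31.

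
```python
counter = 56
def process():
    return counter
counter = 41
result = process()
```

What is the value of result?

Step 1: counter is first set to 56, then reassigned to 41.
Step 2: process() is called after the reassignment, so it looks up the current global counter = 41.
Step 3: result = 41

The answer is 41.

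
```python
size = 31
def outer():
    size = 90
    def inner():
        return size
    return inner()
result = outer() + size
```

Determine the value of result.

Step 1: Global size = 31. outer() shadows with size = 90.
Step 2: inner() returns enclosing size = 90. outer() = 90.
Step 3: result = 90 + global size (31) = 121

The answer is 121.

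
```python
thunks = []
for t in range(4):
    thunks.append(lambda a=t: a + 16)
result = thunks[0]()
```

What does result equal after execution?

Step 1: Default argument a=t captures t's value at definition time.
Step 2: thunks[0] was defined when t = 0, so a defaults to 0.
Step 3: result = 0 + 16 = 16 (default arg fixes the late binding issue)

The answer is 16.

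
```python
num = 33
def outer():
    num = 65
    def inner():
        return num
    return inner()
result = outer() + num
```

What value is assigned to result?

Step 1: Global num = 33. outer() shadows with num = 65.
Step 2: inner() returns enclosing num = 65. outer() = 65.
Step 3: result = 65 + global num (33) = 98

The answer is 98.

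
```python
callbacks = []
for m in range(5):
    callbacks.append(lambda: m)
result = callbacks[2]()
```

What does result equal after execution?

Step 1: The loop creates 5 lambdas, all referencing the same variable m.
Step 2: After the loop, m = 4 (final value).
Step 3: callbacks[2]() looks up m at call time and finds 4. This is the late binding gotcha. result = 4

The answer is 4.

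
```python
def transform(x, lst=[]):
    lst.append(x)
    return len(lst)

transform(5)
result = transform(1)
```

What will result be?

Step 1: Mutable default list persists between calls.
Step 2: First call: lst = [5], len = 1. Second call: lst = [5, 1], len = 2.
Step 3: result = 2

The answer is 2.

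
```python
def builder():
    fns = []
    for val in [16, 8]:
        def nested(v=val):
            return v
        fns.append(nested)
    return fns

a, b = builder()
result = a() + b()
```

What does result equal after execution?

Step 1: Default argument v=val captures val at each iteration.
Step 2: a() returns 16 (captured at first iteration), b() returns 8 (captured at second).
Step 3: result = 16 + 8 = 24

The answer is 24.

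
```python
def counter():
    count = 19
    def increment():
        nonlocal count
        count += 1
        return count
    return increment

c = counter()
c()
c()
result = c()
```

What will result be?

Step 1: counter() creates closure with count = 19.
Step 2: Each c() call increments count via nonlocal. After 3 calls: 19 + 3 = 22.
Step 3: result = 22

The answer is 22.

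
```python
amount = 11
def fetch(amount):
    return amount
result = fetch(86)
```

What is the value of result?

Step 1: Global amount = 11.
Step 2: fetch(86) takes parameter amount = 86, which shadows the global.
Step 3: result = 86

The answer is 86.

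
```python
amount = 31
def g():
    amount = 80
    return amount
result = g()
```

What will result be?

Step 1: Global amount = 31.
Step 2: g() creates local amount = 80, shadowing the global.
Step 3: Returns local amount = 80. result = 80

The answer is 80.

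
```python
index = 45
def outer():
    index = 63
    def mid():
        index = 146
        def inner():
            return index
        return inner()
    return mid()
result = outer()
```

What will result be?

Step 1: Three levels of shadowing: global 45, outer 63, mid 146.
Step 2: inner() finds index = 146 in enclosing mid() scope.
Step 3: result = 146

The answer is 146.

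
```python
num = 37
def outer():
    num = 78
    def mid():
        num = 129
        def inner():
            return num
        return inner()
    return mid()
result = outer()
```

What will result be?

Step 1: Three levels of shadowing: global 37, outer 78, mid 129.
Step 2: inner() finds num = 129 in enclosing mid() scope.
Step 3: result = 129

The answer is 129.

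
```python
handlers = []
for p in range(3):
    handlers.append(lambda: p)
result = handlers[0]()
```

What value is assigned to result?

Step 1: The loop creates 3 lambdas, all referencing the same variable p.
Step 2: After the loop, p = 2 (final value).
Step 3: handlers[0]() looks up p at call time and finds 2. This is the late binding gotcha. result = 2

The answer is 2.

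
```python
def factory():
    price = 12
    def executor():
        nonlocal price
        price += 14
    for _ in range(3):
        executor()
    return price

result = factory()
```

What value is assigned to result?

Step 1: price = 12.
Step 2: executor() is called 3 times in a loop, each adding 14 via nonlocal.
Step 3: price = 12 + 14 * 3 = 54

The answer is 54.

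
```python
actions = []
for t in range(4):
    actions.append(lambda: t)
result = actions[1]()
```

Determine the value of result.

Step 1: The loop creates 4 lambdas, all referencing the same variable t.
Step 2: After the loop, t = 3 (final value).
Step 3: actions[1]() looks up t at call time and finds 3. This is the late binding gotcha. result = 3

The answer is 3.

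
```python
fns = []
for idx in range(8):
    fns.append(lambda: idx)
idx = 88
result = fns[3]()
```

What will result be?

Step 1: Lambdas capture the variable idx by reference, not by value.
Step 2: After the loop, idx is reassigned to 88.
Step 3: fns[3]() looks up the current idx = 88. result = 88

The answer is 88.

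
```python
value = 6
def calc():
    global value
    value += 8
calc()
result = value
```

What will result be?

Step 1: value = 6 globally.
Step 2: calc() modifies global value: value += 8 = 14.
Step 3: result = 14

The answer is 14.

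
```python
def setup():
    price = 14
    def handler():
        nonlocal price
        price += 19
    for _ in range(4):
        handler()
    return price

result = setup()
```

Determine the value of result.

Step 1: price = 14.
Step 2: handler() is called 4 times in a loop, each adding 19 via nonlocal.
Step 3: price = 14 + 19 * 4 = 90

The answer is 90.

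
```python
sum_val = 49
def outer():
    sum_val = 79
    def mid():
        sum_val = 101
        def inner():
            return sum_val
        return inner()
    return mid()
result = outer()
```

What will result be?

Step 1: Three levels of shadowing: global 49, outer 79, mid 101.
Step 2: inner() finds sum_val = 101 in enclosing mid() scope.
Step 3: result = 101

The answer is 101.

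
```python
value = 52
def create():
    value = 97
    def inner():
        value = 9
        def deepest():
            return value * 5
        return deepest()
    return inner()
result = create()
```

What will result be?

Step 1: deepest() looks up value through LEGB: not local, finds value = 9 in enclosing inner().
Step 2: Returns 9 * 5 = 45.
Step 3: result = 45

The answer is 45.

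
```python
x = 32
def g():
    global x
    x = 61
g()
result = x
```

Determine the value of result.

Step 1: x = 32 globally.
Step 2: g() declares global x and sets it to 61.
Step 3: After g(), global x = 61. result = 61

The answer is 61.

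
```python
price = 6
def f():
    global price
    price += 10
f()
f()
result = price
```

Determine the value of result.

Step 1: price = 6.
Step 2: First f(): price = 6 + 10 = 16.
Step 3: Second f(): price = 16 + 10 = 26. result = 26

The answer is 26.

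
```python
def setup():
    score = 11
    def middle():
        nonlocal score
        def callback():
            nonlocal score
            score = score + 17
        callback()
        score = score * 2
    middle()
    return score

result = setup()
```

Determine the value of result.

Step 1: score = 11.
Step 2: callback() adds 17: score = 11 + 17 = 28.
Step 3: middle() doubles: score = 28 * 2 = 56.
Step 4: result = 56

The answer is 56.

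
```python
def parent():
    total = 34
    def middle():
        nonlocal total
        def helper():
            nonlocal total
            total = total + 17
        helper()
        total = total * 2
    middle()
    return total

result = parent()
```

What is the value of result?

Step 1: total = 34.
Step 2: helper() adds 17: total = 34 + 17 = 51.
Step 3: middle() doubles: total = 51 * 2 = 102.
Step 4: result = 102

The answer is 102.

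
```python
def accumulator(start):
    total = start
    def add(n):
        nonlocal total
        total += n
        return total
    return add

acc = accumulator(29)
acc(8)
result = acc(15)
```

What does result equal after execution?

Step 1: accumulator(29) creates closure with total = 29.
Step 2: First acc(8): total = 29 + 8 = 37.
Step 3: Second acc(15): total = 37 + 15 = 52. result = 52

The answer is 52.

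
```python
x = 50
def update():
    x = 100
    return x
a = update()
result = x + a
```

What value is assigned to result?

Step 1: Global x = 50. update() returns local x = 100.
Step 2: a = 100. Global x still = 50.
Step 3: result = 50 + 100 = 150

The answer is 150.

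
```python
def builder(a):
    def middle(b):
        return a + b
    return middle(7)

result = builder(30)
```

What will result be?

Step 1: builder(30) passes a = 30.
Step 2: middle(7) has b = 7, reads a = 30 from enclosing.
Step 3: result = 30 + 7 = 37

The answer is 37.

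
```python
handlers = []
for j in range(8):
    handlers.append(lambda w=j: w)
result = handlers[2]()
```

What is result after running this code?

Step 1: Default argument w=j captures j's value at each iteration.
Step 2: handlers[2] captured w = 2 when j was 2.
Step 3: result = 2

The answer is 2.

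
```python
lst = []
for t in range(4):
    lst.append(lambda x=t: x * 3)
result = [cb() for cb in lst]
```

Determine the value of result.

Step 1: Default arg x=t captures t at each iteration.
Step 2: lst[k] has x defaulting to k, returns k * 3.
Step 3: result = [0, 3, 6, 9]

The answer is [0, 3, 6, 9].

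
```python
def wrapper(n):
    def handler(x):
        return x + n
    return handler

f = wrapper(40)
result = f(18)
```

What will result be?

Step 1: wrapper(40) creates a closure that captures n = 40.
Step 2: f(18) calls the closure with x = 18, returning 18 + 40 = 58.
Step 3: result = 58

The answer is 58.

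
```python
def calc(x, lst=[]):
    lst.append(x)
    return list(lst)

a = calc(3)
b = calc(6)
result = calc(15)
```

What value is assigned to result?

Step 1: Default list is shared. list() creates copies for return values.
Step 2: Internal list grows: [3] -> [3, 6] -> [3, 6, 15].
Step 3: result = [3, 6, 15]

The answer is [3, 6, 15].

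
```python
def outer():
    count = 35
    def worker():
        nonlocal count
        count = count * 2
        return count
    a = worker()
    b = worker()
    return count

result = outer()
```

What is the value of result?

Step 1: count starts at 35.
Step 2: First worker(): count = 35 * 2 = 70.
Step 3: Second worker(): count = 70 * 2 = 140.
Step 4: result = 140

The answer is 140.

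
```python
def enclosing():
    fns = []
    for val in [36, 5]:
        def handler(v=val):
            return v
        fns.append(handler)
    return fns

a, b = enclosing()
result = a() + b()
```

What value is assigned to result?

Step 1: Default argument v=val captures val at each iteration.
Step 2: a() returns 36 (captured at first iteration), b() returns 5 (captured at second).
Step 3: result = 36 + 5 = 41

The answer is 41.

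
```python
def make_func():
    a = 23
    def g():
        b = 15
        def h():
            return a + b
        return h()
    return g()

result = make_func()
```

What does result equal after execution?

Step 1: make_func() defines a = 23. g() defines b = 15.
Step 2: h() accesses both from enclosing scopes: a = 23, b = 15.
Step 3: result = 23 + 15 = 38

The answer is 38.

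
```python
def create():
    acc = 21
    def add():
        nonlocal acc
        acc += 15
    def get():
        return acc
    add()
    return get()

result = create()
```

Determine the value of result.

Step 1: acc = 21. add() modifies it via nonlocal, get() reads it.
Step 2: add() makes acc = 21 + 15 = 36.
Step 3: get() returns 36. result = 36

The answer is 36.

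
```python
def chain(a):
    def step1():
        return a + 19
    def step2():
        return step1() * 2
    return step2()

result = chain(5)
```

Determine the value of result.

Step 1: chain(5) captures a = 5.
Step 2: step2() calls step1() which returns 5 + 19 = 24.
Step 3: step2() returns 24 * 2 = 48

The answer is 48.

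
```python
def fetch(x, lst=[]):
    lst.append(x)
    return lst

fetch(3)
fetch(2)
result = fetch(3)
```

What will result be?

Step 1: Mutable default argument gotcha! The list [] is created once.
Step 2: Each call appends to the SAME list: [3], [3, 2], [3, 2, 3].
Step 3: result = [3, 2, 3]

The answer is [3, 2, 3].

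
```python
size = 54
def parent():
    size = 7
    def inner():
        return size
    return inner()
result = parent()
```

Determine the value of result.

Step 1: size = 54 globally, but parent() defines size = 7 locally.
Step 2: inner() looks up size. Not in local scope, so checks enclosing scope (parent) and finds size = 7.
Step 3: result = 7

The answer is 7.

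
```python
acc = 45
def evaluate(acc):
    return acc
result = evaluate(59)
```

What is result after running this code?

Step 1: Global acc = 45.
Step 2: evaluate(59) takes parameter acc = 59, which shadows the global.
Step 3: result = 59

The answer is 59.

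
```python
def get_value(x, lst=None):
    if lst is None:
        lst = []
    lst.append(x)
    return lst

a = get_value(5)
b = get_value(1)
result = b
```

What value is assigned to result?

Step 1: None default with guard creates a NEW list each call.
Step 2: a = [5] (fresh list). b = [1] (another fresh list).
Step 3: result = [1] (this is the fix for mutable default)

The answer is [1].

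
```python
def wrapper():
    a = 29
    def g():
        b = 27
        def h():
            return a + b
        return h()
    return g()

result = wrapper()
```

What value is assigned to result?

Step 1: wrapper() defines a = 29. g() defines b = 27.
Step 2: h() accesses both from enclosing scopes: a = 29, b = 27.
Step 3: result = 29 + 27 = 56

The answer is 56.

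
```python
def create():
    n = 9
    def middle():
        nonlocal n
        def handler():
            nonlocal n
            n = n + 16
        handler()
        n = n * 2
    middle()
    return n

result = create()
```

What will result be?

Step 1: n = 9.
Step 2: handler() adds 16: n = 9 + 16 = 25.
Step 3: middle() doubles: n = 25 * 2 = 50.
Step 4: result = 50

The answer is 50.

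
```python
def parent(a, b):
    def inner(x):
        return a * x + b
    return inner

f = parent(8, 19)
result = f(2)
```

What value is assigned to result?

Step 1: parent(8, 19) captures a = 8, b = 19.
Step 2: f(2) computes 8 * 2 + 19 = 35.
Step 3: result = 35

The answer is 35.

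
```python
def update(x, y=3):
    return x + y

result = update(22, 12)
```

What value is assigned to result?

Step 1: update(22, 12) overrides default y with 12.
Step 2: Returns 22 + 12 = 34.
Step 3: result = 34

The answer is 34.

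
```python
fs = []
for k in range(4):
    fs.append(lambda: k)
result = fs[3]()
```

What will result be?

Step 1: The loop creates 4 lambdas, all referencing the same variable k.
Step 2: After the loop, k = 3 (final value).
Step 3: fs[3]() looks up k at call time and finds 3. This is the late binding gotcha. result = 3

The answer is 3.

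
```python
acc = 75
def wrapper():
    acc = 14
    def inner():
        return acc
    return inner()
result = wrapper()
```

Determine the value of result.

Step 1: acc = 75 globally, but wrapper() defines acc = 14 locally.
Step 2: inner() looks up acc. Not in local scope, so checks enclosing scope (wrapper) and finds acc = 14.
Step 3: result = 14

The answer is 14.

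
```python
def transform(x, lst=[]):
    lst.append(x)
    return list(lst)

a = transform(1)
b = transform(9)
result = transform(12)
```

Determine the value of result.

Step 1: Default list is shared. list() creates copies for return values.
Step 2: Internal list grows: [1] -> [1, 9] -> [1, 9, 12].
Step 3: result = [1, 9, 12]

The answer is [1, 9, 12].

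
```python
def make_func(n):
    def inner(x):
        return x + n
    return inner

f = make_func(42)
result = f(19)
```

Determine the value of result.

Step 1: make_func(42) creates a closure that captures n = 42.
Step 2: f(19) calls the closure with x = 19, returning 19 + 42 = 61.
Step 3: result = 61

The answer is 61.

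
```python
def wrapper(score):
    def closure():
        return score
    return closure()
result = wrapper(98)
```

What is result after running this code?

Step 1: wrapper(98) binds parameter score = 98.
Step 2: closure() looks up score in enclosing scope and finds the parameter score = 98.
Step 3: result = 98

The answer is 98.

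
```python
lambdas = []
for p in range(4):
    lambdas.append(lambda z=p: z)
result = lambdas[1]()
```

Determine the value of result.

Step 1: Default argument z=p captures p's value at each iteration.
Step 2: lambdas[1] captured z = 1 when p was 1.
Step 3: result = 1

The answer is 1.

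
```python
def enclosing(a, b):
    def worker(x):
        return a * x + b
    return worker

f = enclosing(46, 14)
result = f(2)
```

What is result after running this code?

Step 1: enclosing(46, 14) captures a = 46, b = 14.
Step 2: f(2) computes 46 * 2 + 14 = 106.
Step 3: result = 106

The answer is 106.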